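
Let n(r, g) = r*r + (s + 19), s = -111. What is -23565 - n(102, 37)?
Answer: -33877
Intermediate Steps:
n(r, g) = -92 + r² (n(r, g) = r*r + (-111 + 19) = r² - 92 = -92 + r²)
-23565 - n(102, 37) = -23565 - (-92 + 102²) = -23565 - (-92 + 10404) = -23565 - 1*10312 = -23565 - 10312 = -33877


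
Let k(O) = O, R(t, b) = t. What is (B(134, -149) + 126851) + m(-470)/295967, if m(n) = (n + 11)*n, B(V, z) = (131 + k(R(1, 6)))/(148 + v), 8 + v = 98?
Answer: 638249526545/5031439 ≈ 1.2685e+5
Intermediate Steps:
v = 90 (v = -8 + 98 = 90)
B(V, z) = 66/119 (B(V, z) = (131 + 1)/(148 + 90) = 132/238 = 132*(1/238) = 66/119)
m(n) = n*(11 + n) (m(n) = (11 + n)*n = n*(11 + n))
(B(134, -149) + 126851) + m(-470)/295967 = (66/119 + 126851) - 470*(11 - 470)/295967 = 15095335/119 - 470*(-459)*(1/295967) = 15095335/119 + 215730*(1/295967) = 15095335/119 + 215730/295967 = 638249526545/5031439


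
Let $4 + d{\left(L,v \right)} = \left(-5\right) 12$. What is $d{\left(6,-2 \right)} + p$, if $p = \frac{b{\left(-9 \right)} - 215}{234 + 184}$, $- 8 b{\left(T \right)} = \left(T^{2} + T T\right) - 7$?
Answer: $- \frac{215891}{3344} \approx -64.561$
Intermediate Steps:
$b{\left(T \right)} = \frac{7}{8} - \frac{T^{2}}{4}$ ($b{\left(T \right)} = - \frac{\left(T^{2} + T T\right) - 7}{8} = - \frac{\left(T^{2} + T^{2}\right) - 7}{8} = - \frac{2 T^{2} - 7}{8} = - \frac{-7 + 2 T^{2}}{8} = \frac{7}{8} - \frac{T^{2}}{4}$)
$d{\left(L,v \right)} = -64$ ($d{\left(L,v \right)} = -4 - 60 = -64$)
$p = - \frac{1875}{3344}$ ($p = \frac{\left(\frac{7}{8} - \frac{\left(-9\right)^{2}}{4}\right) - 215}{234 + 184} = \frac{\left(\frac{7}{8} - \frac{81}{4}\right) - 215}{418} = \left(\left(\frac{7}{8} - \frac{81}{4}\right) - 215\right) \frac{1}{418} = \left(- \frac{155}{8} - 215\right) \frac{1}{418} = \left(- \frac{1875}{8}\right) \frac{1}{418} = - \frac{1875}{3344} \approx -0.56071$)
$d{\left(6,-2 \right)} + p = -64 - \frac{1875}{3344} = - \frac{215891}{3344}$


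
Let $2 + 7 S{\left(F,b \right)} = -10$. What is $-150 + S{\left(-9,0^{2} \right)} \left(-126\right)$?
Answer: $66$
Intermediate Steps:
$S{\left(F,b \right)} = - \frac{12}{7}$ ($S{\left(F,b \right)} = - \frac{2}{7} + \frac{1}{7} \left(-10\right) = - \frac{2}{7} - \frac{10}{7} = - \frac{12}{7}$)
$-150 + S{\left(-9,0^{2} \right)} \left(-126\right) = -150 - -216 = -150 + 216 = 66$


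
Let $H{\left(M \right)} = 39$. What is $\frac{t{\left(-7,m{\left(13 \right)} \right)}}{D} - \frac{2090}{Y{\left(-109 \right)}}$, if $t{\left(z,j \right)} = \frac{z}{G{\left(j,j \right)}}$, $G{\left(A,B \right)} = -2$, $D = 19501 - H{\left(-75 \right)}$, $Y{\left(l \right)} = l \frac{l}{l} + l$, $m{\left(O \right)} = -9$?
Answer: $\frac{40676343}{4242716} \approx 9.5873$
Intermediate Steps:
$Y{\left(l \right)} = 2 l$ ($Y{\left(l \right)} = l 1 + l = l + l = 2 l$)
$D = 19462$ ($D = 19501 - 39 = 19462$)
$t{\left(z,j \right)} = - \frac{z}{2}$ ($t{\left(z,j \right)} = \frac{z}{-2} = z \left(- \frac{1}{2}\right) = - \frac{z}{2}$)
$\frac{t{\left(-7,m{\left(13 \right)} \right)}}{D} - \frac{2090}{Y{\left(-109 \right)}} = \frac{\left(- \frac{1}{2}\right) \left(-7\right)}{19462} - \frac{2090}{2 \left(-109\right)} = \frac{7}{2} \cdot \frac{1}{19462} - \frac{2090}{-218} = \frac{7}{38924} - - \frac{1045}{109} = \frac{7}{38924} + \frac{1045}{109} = \frac{40676343}{4242716}$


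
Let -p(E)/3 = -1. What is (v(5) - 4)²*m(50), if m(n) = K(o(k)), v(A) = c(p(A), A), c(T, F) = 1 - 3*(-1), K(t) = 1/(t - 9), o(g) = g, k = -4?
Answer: 0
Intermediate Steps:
p(E) = 3 (p(E) = -3*(-1) = 3)
K(t) = 1/(-9 + t)
c(T, F) = 4 (c(T, F) = 1 + 3 = 4)
v(A) = 4
m(n) = -1/13 (m(n) = 1/(-9 - 4) = 1/(-13) = -1/13)
(v(5) - 4)²*m(50) = (4 - 4)²*(-1/13) = 0²*(-1/13) = 0*(-1/13) = 0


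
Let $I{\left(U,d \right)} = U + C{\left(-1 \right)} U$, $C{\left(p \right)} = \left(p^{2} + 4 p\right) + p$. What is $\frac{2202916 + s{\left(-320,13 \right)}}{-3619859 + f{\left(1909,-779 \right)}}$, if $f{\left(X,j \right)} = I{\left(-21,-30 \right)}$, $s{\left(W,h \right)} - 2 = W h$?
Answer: $- \frac{1099379}{1809898} \approx -0.60743$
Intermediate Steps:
$C{\left(p \right)} = p^{2} + 5 p$
$s{\left(W,h \right)} = 2 + W h$
$I{\left(U,d \right)} = - 3 U$ ($I{\left(U,d \right)} = U + - (5 - 1) U = U + \left(-1\right) 4 U = U - 4 U = - 3 U$)
$f{\left(X,j \right)} = 63$ ($f{\left(X,j \right)} = \left(-3\right) \left(-21\right) = 63$)
$\frac{2202916 + s{\left(-320,13 \right)}}{-3619859 + f{\left(1909,-779 \right)}} = \frac{2202916 + \left(2 - 4160\right)}{-3619859 + 63} = \frac{2202916 + \left(2 - 4160\right)}{-3619796} = \left(2202916 - 4158\right) \left(- \frac{1}{3619796}\right) = 2198758 \left(- \frac{1}{3619796}\right) = - \frac{1099379}{1809898}$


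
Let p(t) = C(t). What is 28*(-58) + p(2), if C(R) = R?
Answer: -1622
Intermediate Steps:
p(t) = t
28*(-58) + p(2) = 28*(-58) + 2 = -1624 + 2 = -1622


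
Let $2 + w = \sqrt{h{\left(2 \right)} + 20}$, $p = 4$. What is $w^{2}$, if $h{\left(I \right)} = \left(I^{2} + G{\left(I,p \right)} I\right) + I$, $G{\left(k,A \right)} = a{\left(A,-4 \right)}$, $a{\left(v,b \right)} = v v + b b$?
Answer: $94 - 12 \sqrt{10} \approx 56.053$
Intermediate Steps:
$a{\left(v,b \right)} = b^{2} + v^{2}$ ($a{\left(v,b \right)} = v^{2} + b^{2} = b^{2} + v^{2}$)
$G{\left(k,A \right)} = 16 + A^{2}$ ($G{\left(k,A \right)} = \left(-4\right)^{2} + A^{2} = 16 + A^{2}$)
$h{\left(I \right)} = I^{2} + 33 I$ ($h{\left(I \right)} = \left(I^{2} + \left(16 + 4^{2}\right) I\right) + I = \left(I^{2} + \left(16 + 16\right) I\right) + I = \left(I^{2} + 32 I\right) + I = I^{2} + 33 I$)
$w = -2 + 3 \sqrt{10}$ ($w = -2 + \sqrt{2 \left(33 + 2\right) + 20} = -2 + \sqrt{2 \cdot 35 + 20} = -2 + \sqrt{70 + 20} = -2 + \sqrt{90} = -2 + 3 \sqrt{10} \approx 7.4868$)
$w^{2} = \left(-2 + 3 \sqrt{10}\right)^{2}$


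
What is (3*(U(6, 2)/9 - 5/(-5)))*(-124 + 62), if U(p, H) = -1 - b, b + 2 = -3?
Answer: -806/3 ≈ -268.67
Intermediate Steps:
b = -5 (b = -2 - 3 = -5)
U(p, H) = 4 (U(p, H) = -1 - 1*(-5) = -1 + 5 = 4)
(3*(U(6, 2)/9 - 5/(-5)))*(-124 + 62) = (3*(4/9 - 5/(-5)))*(-124 + 62) = (3*(4*(⅑) - 5*(-⅕)))*(-62) = (3*(4/9 + 1))*(-62) = (3*(13/9))*(-62) = (13/3)*(-62) = -806/3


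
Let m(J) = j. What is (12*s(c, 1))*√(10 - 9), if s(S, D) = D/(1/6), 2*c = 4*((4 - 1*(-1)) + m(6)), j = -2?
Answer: 72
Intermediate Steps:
m(J) = -2
c = 6 (c = (4*((4 - 1*(-1)) - 2))/2 = (4*((4 + 1) - 2))/2 = (4*(5 - 2))/2 = (4*3)/2 = (½)*12 = 6)
s(S, D) = 6*D (s(S, D) = D/(⅙) = D*6 = 6*D)
(12*s(c, 1))*√(10 - 9) = (12*(6*1))*√(10 - 9) = (12*6)*√1 = 72*1 = 72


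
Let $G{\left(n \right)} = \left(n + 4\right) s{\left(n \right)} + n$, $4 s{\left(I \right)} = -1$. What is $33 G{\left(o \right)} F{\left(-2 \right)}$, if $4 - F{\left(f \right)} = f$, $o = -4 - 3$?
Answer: $- \frac{2475}{2} \approx -1237.5$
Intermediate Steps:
$s{\left(I \right)} = - \frac{1}{4}$ ($s{\left(I \right)} = \frac{1}{4} \left(-1\right) = - \frac{1}{4}$)
$o = -7$ ($o = -4 - 3 = -7$)
$G{\left(n \right)} = -1 + \frac{3 n}{4}$ ($G{\left(n \right)} = \left(n + 4\right) \left(- \frac{1}{4}\right) + n = \left(4 + n\right) \left(- \frac{1}{4}\right) + n = \left(-1 - \frac{n}{4}\right) + n = -1 + \frac{3 n}{4}$)
$F{\left(f \right)} = 4 - f$
$33 G{\left(o \right)} F{\left(-2 \right)} = 33 \left(-1 + \frac{3}{4} \left(-7\right)\right) \left(4 - -2\right) = 33 \left(-1 - \frac{21}{4}\right) \left(4 + 2\right) = 33 \left(- \frac{25}{4}\right) 6 = \left(- \frac{825}{4}\right) 6 = - \frac{2475}{2}$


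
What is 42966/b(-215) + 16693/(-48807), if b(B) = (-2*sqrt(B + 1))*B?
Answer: -16693/48807 - 21483*I*sqrt(214)/46010 ≈ -0.34202 - 6.8305*I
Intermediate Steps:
b(B) = -2*B*sqrt(1 + B) (b(B) = (-2*sqrt(1 + B))*B = -2*B*sqrt(1 + B))
42966/b(-215) + 16693/(-48807) = 42966/((-2*(-215)*sqrt(1 - 215))) + 16693/(-48807) = 42966/((-2*(-215)*sqrt(-214))) + 16693*(-1/48807) = 42966/((-2*(-215)*I*sqrt(214))) - 16693/48807 = 42966/((430*I*sqrt(214))) - 16693/48807 = 42966*(-I*sqrt(214)/92020) - 16693/48807 = -21483*I*sqrt(214)/46010 - 16693/48807 = -16693/48807 - 21483*I*sqrt(214)/46010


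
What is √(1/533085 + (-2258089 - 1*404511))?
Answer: I*√756656648822751915/533085 ≈ 1631.7*I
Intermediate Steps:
√(1/533085 + (-2258089 - 1*404511)) = √(1/533085 + (-2258089 - 404511)) = √(1/533085 - 2662600) = √(-1419392120999/533085) = I*√756656648822751915/533085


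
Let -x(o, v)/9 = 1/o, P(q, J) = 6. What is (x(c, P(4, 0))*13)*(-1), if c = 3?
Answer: 39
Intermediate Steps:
x(o, v) = -9/o
(x(c, P(4, 0))*13)*(-1) = (-9/3*13)*(-1) = (-9*⅓*13)*(-1) = -3*13*(-1) = -39*(-1) = 39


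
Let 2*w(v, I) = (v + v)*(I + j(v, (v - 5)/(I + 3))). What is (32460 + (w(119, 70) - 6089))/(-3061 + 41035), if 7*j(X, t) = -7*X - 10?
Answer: 3395/6329 ≈ 0.53642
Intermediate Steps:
j(X, t) = -10/7 - X (j(X, t) = (-7*X - 10)/7 = (-10 - 7*X)/7 = -10/7 - X)
w(v, I) = v*(-10/7 + I - v) (w(v, I) = ((v + v)*(I + (-10/7 - v)))/2 = ((2*v)*(-10/7 + I - v))/2 = (2*v*(-10/7 + I - v))/2 = v*(-10/7 + I - v))
(32460 + (w(119, 70) - 6089))/(-3061 + 41035) = (32460 + ((⅐)*119*(-10 - 7*119 + 7*70) - 6089))/(-3061 + 41035) = (32460 + ((⅐)*119*(-10 - 833 + 490) - 6089))/37974 = (32460 + ((⅐)*119*(-353) - 6089))*(1/37974) = (32460 + (-6001 - 6089))*(1/37974) = (32460 - 12090)*(1/37974) = 20370*(1/37974) = 3395/6329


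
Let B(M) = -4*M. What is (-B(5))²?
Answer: 400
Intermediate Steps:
(-B(5))² = (-(-4)*5)² = (-1*(-20))² = 20² = 400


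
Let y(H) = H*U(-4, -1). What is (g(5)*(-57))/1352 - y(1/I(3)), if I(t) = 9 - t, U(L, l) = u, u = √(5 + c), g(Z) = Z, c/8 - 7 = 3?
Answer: -285/1352 - √85/6 ≈ -1.7474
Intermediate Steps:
c = 80 (c = 56 + 8*3 = 56 + 24 = 80)
u = √85 (u = √(5 + 80) = √85 ≈ 9.2195)
U(L, l) = √85
y(H) = H*√85
(g(5)*(-57))/1352 - y(1/I(3)) = (5*(-57))/1352 - √85/(9 - 1*3) = -285*1/1352 - √85/(9 - 3) = -285/1352 - √85/6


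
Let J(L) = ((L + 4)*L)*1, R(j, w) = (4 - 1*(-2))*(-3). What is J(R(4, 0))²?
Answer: 63504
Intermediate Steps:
R(j, w) = -18 (R(j, w) = (4 + 2)*(-3) = 6*(-3) = -18)
J(L) = L*(4 + L) (J(L) = ((4 + L)*L)*1 = (L*(4 + L))*1 = L*(4 + L))
J(R(4, 0))² = (-18*(4 - 18))² = (-18*(-14))² = 252² = 63504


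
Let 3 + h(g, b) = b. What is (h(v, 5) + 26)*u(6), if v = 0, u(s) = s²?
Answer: 1008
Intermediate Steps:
h(g, b) = -3 + b
(h(v, 5) + 26)*u(6) = ((-3 + 5) + 26)*6² = (2 + 26)*36 = 28*36 = 1008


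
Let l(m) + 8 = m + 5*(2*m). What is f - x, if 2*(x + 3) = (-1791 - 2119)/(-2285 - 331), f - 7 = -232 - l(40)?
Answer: -1712819/2616 ≈ -654.75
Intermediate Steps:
l(m) = -8 + 11*m (l(m) = -8 + (m + 5*(2*m)) = -8 + (m + 10*m) = -8 + 11*m)
f = -657 (f = 7 + (-232 - (-8 + 11*40)) = 7 + (-232 - (-8 + 440)) = 7 + (-232 - 1*432) = 7 + (-232 - 432) = 7 - 664 = -657)
x = -5893/2616 (x = -3 + ((-1791 - 2119)/(-2285 - 331))/2 = -3 + (-3910/(-2616))/2 = -3 + (-3910*(-1/2616))/2 = -3 + (½)*(1955/1308) = -3 + 1955/2616 = -5893/2616 ≈ -2.2527)
f - x = -657 - 1*(-5893/2616) = -657 + 5893/2616 = -1712819/2616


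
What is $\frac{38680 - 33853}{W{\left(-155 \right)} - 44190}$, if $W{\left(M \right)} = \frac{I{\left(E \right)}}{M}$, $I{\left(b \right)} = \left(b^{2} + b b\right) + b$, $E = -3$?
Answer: $- \frac{49879}{456631} \approx -0.10923$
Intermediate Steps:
$I{\left(b \right)} = b + 2 b^{2}$ ($I{\left(b \right)} = \left(b^{2} + b^{2}\right) + b = 2 b^{2} + b = b + 2 b^{2}$)
$W{\left(M \right)} = \frac{15}{M}$ ($W{\left(M \right)} = \frac{\left(-3\right) \left(1 + 2 \left(-3\right)\right)}{M} = \frac{\left(-3\right) \left(1 - 6\right)}{M} = \frac{\left(-3\right) \left(-5\right)}{M} = \frac{15}{M}$)
$\frac{38680 - 33853}{W{\left(-155 \right)} - 44190} = \frac{38680 - 33853}{\frac{15}{-155} - 44190} = \frac{4827}{15 \left(- \frac{1}{155}\right) - 44190} = \frac{4827}{- \frac{3}{31} - 44190} = \frac{4827}{- \frac{1369893}{31}} = 4827 \left(- \frac{31}{1369893}\right) = - \frac{49879}{456631}$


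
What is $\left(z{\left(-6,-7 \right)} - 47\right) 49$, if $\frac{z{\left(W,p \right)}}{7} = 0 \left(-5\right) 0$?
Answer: $-2303$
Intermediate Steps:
$z{\left(W,p \right)} = 0$ ($z{\left(W,p \right)} = 7 \cdot 0 \left(-5\right) 0 = 7 \cdot 0 \cdot 0 = 7 \cdot 0 = 0$)
$\left(z{\left(-6,-7 \right)} - 47\right) 49 = \left(0 - 47\right) 49 = \left(-47\right) 49 = -2303$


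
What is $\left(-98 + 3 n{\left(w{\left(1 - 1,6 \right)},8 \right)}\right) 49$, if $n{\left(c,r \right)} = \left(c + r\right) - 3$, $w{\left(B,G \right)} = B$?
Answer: $-4067$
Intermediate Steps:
$n{\left(c,r \right)} = -3 + c + r$
$\left(-98 + 3 n{\left(w{\left(1 - 1,6 \right)},8 \right)}\right) 49 = \left(-98 + 3 \left(-3 + \left(1 - 1\right) + 8\right)\right) 49 = \left(-98 + 3 \left(-3 + 0 + 8\right)\right) 49 = \left(-98 + 3 \cdot 5\right) 49 = \left(-98 + 15\right) 49 = \left(-83\right) 49 = -4067$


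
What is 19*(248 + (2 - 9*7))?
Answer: 3553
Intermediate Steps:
19*(248 + (2 - 9*7)) = 19*(248 + (2 - 63)) = 19*(248 - 61) = 19*187 = 3553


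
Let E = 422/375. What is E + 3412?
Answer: 1279922/375 ≈ 3413.1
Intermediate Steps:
E = 422/375 (E = 422*(1/375) = 422/375 ≈ 1.1253)
E + 3412 = 422/375 + 3412 = 1279922/375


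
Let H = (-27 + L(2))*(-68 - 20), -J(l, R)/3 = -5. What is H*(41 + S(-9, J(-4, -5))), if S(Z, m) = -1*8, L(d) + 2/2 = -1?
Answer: 84216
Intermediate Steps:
L(d) = -2 (L(d) = -1 - 1 = -2)
J(l, R) = 15 (J(l, R) = -3*(-5) = 15)
S(Z, m) = -8
H = 2552 (H = (-27 - 2)*(-68 - 20) = -29*(-88) = 2552)
H*(41 + S(-9, J(-4, -5))) = 2552*(41 - 8) = 2552*33 = 84216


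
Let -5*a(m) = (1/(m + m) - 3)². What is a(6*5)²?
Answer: 1026625681/324000000 ≈ 3.1686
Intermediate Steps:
a(m) = -(-3 + 1/(2*m))²/5 (a(m) = -(1/(m + m) - 3)²/5 = -(1/(2*m) - 3)²/5 = -(-3 + 1/(2*m))²/5)
a(6*5)² = (-(-1 + 6*(6*5))²/(20*(6*5)²))² = (-1/20*(-1 + 6*30)²/30²)² = (-1/20*1/900*(-1 + 180)²)² = (-1/20*1/900*179²)² = (-1/20*1/900*32041)² = (-32041/18000)² = 1026625681/324000000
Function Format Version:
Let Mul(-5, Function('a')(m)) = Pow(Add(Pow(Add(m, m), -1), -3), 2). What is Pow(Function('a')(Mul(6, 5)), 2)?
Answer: Rational(1026625681, 324000000) ≈ 3.1686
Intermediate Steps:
Function('a')(m) = Mul(Rational(-1, 5), Pow(Add(-3, Mul(Rational(1, 2), Pow(m, -1))), 2)) (Function('a')(m) = Mul(Rational(-1, 5), Pow(Add(Pow(Add(m, m), -1), -3), 2)) = Mul(Rational(-1, 5), Pow(Add(Pow(Mul(2, m), -1), -3), 2)) = Mul(Rational(-1, 5), Pow(Add(Mul(Rational(1, 2), Pow(m, -1)), -3), 2)) = Mul(Rational(-1, 5), Pow(Add(-3, Mul(Rational(1, 2), Pow(m, -1))), 2)))
Pow(Function('a')(Mul(6, 5)), 2) = Pow(Mul(Rational(-1, 20), Pow(Mul(6, 5), -2), Pow(Add(-1, Mul(6, Mul(6, 5))), 2)), 2) = Pow(Mul(Rational(-1, 20), Pow(30, -2), Pow(Add(-1, Mul(6, 30)), 2)), 2) = Pow(Mul(Rational(-1, 20), Rational(1, 900), Pow(Add(-1, 180), 2)), 2) = Pow(Mul(Rational(-1, 20), Rational(1, 900), Pow(179, 2)), 2) = Pow(Mul(Rational(-1, 20), Rational(1, 900), 32041), 2) = Pow(Rational(-32041, 18000), 2) = Rational(1026625681, 324000000)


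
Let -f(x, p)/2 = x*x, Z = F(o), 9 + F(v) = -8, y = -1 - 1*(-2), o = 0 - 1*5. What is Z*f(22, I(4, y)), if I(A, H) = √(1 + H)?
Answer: 16456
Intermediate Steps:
o = -5 (o = 0 - 5 = -5)
y = 1 (y = -1 + 2 = 1)
F(v) = -17 (F(v) = -9 - 8 = -17)
Z = -17
f(x, p) = -2*x² (f(x, p) = -2*x*x = -2*x²)
Z*f(22, I(4, y)) = -(-34)*22² = -(-34)*484 = -17*(-968) = 16456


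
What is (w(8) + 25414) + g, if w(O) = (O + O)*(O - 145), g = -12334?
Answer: 10888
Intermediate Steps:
w(O) = 2*O*(-145 + O) (w(O) = (2*O)*(-145 + O) = 2*O*(-145 + O))
(w(8) + 25414) + g = (2*8*(-145 + 8) + 25414) - 12334 = (2*8*(-137) + 25414) - 12334 = (-2192 + 25414) - 12334 = 23222 - 12334 = 10888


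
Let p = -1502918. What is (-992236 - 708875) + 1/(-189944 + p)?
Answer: -2879746169683/1692862 ≈ -1.7011e+6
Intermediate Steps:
(-992236 - 708875) + 1/(-189944 + p) = (-992236 - 708875) + 1/(-189944 - 1502918) = -1701111 + 1/(-1692862) = -1701111 - 1/1692862 = -2879746169683/1692862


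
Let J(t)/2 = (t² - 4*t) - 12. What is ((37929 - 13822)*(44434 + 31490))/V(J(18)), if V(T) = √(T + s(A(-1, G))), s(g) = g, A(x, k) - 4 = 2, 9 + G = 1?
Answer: 33894442*√6 ≈ 8.3024e+7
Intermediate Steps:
G = -8 (G = -9 + 1 = -8)
A(x, k) = 6 (A(x, k) = 4 + 2 = 6)
J(t) = -24 - 8*t + 2*t² (J(t) = 2*((t² - 4*t) - 12) = 2*(-12 + t² - 4*t) = -24 - 8*t + 2*t²)
V(T) = √(6 + T) (V(T) = √(T + 6) = √(6 + T))
((37929 - 13822)*(44434 + 31490))/V(J(18)) = ((37929 - 13822)*(44434 + 31490))/(√(6 + (-24 - 8*18 + 2*18²))) = (24107*75924)/(√(6 + (-24 - 144 + 2*324))) = 1830299868/(√(6 + (-24 - 144 + 648))) = 1830299868/(√(6 + 480)) = 1830299868/(√486) = 1830299868/((9*√6)) = 1830299868*(√6/54) = 33894442*√6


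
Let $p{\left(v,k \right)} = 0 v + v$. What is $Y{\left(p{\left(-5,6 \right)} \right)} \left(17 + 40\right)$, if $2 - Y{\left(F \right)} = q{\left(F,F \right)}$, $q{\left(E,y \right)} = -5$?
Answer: $399$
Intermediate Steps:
$p{\left(v,k \right)} = v$ ($p{\left(v,k \right)} = 0 + v = v$)
$Y{\left(F \right)} = 7$ ($Y{\left(F \right)} = 2 - -5 = 2 + 5 = 7$)
$Y{\left(p{\left(-5,6 \right)} \right)} \left(17 + 40\right) = 7 \left(17 + 40\right) = 7 \cdot 57 = 399$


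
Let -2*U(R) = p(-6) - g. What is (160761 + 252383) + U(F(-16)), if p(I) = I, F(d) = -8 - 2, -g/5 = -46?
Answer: 413262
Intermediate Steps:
g = 230 (g = -5*(-46) = 230)
F(d) = -10
U(R) = 118 (U(R) = -(-6 - 1*230)/2 = -(-6 - 230)/2 = -1/2*(-236) = 118)
(160761 + 252383) + U(F(-16)) = (160761 + 252383) + 118 = 413144 + 118 = 413262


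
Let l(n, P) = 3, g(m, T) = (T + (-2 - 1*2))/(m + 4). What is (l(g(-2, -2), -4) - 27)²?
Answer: 576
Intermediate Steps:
g(m, T) = (-4 + T)/(4 + m) (g(m, T) = (T + (-2 - 2))/(4 + m) = (T - 4)/(4 + m) = (-4 + T)/(4 + m))
(l(g(-2, -2), -4) - 27)² = (3 - 27)² = (-24)² = 576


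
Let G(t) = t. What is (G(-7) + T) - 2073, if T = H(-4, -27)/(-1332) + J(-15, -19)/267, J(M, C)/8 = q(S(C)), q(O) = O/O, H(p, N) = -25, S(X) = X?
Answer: -246574063/118548 ≈ -2080.0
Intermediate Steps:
q(O) = 1
J(M, C) = 8 (J(M, C) = 8*1 = 8)
T = 5777/118548 (T = -25/(-1332) + 8/267 = -25*(-1/1332) + 8*(1/267) = 25/1332 + 8/267 = 5777/118548 ≈ 0.048731)
(G(-7) + T) - 2073 = (-7 + 5777/118548) - 2073 = -824059/118548 - 2073 = -246574063/118548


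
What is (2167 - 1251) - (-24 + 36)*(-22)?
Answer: 1180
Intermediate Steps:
(2167 - 1251) - (-24 + 36)*(-22) = 916 - 12*(-22) = 916 - 1*(-264) = 916 + 264 = 1180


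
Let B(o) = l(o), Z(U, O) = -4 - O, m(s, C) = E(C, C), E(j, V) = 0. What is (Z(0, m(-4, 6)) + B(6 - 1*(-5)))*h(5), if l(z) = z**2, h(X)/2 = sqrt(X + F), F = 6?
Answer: 234*sqrt(11) ≈ 776.09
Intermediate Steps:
m(s, C) = 0
h(X) = 2*sqrt(6 + X) (h(X) = 2*sqrt(X + 6) = 2*sqrt(6 + X))
B(o) = o**2
(Z(0, m(-4, 6)) + B(6 - 1*(-5)))*h(5) = ((-4 - 1*0) + (6 - 1*(-5))**2)*(2*sqrt(6 + 5)) = ((-4 + 0) + (6 + 5)**2)*(2*sqrt(11)) = (-4 + 11**2)*(2*sqrt(11)) = (-4 + 121)*(2*sqrt(11)) = 117*(2*sqrt(11)) = 234*sqrt(11)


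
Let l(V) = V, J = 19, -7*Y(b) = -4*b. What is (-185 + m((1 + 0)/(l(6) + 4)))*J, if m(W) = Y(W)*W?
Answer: -615106/175 ≈ -3514.9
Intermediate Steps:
Y(b) = 4*b/7 (Y(b) = -(-4)*b/7 = 4*b/7)
m(W) = 4*W²/7 (m(W) = (4*W/7)*W = 4*W²/7)
(-185 + m((1 + 0)/(l(6) + 4)))*J = (-185 + 4*((1 + 0)/(6 + 4))²/7)*19 = (-185 + 4*(1/10)²/7)*19 = (-185 + 4*(1*(⅒))²/7)*19 = (-185 + 4*(⅒)²/7)*19 = (-185 + (4/7)*(1/100))*19 = (-185 + 1/175)*19 = -32374/175*19 = -615106/175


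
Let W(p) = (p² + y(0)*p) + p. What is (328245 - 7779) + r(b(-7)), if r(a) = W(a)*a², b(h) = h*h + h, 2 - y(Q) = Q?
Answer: 3654426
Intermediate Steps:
y(Q) = 2 - Q
b(h) = h + h² (b(h) = h² + h = h + h²)
W(p) = p² + 3*p (W(p) = (p² + (2 - 1*0)*p) + p = (p² + (2 + 0)*p) + p = (p² + 2*p) + p = p² + 3*p)
r(a) = a³*(3 + a) (r(a) = (a*(3 + a))*a² = a³*(3 + a))
(328245 - 7779) + r(b(-7)) = (328245 - 7779) + (-7*(1 - 7))³*(3 - 7*(1 - 7)) = 320466 + (-7*(-6))³*(3 - 7*(-6)) = 320466 + 42³*(3 + 42) = 320466 + 74088*45 = 320466 + 3333960 = 3654426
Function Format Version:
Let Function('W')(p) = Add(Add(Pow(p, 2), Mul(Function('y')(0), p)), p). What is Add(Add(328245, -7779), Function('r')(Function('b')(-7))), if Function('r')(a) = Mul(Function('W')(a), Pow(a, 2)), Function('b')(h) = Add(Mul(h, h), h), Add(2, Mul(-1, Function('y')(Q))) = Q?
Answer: 3654426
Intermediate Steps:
Function('y')(Q) = Add(2, Mul(-1, Q))
Function('b')(h) = Add(h, Pow(h, 2)) (Function('b')(h) = Add(Pow(h, 2), h) = Add(h, Pow(h, 2)))
Function('W')(p) = Add(Pow(p, 2), Mul(3, p)) (Function('W')(p) = Add(Add(Pow(p, 2), Mul(Add(2, Mul(-1, 0)), p)), p) = Add(Add(Pow(p, 2), Mul(Add(2, 0), p)), p) = Add(Add(Pow(p, 2), Mul(2, p)), p) = Add(Pow(p, 2), Mul(3, p)))
Function('r')(a) = Mul(Pow(a, 3), Add(3, a)) (Function('r')(a) = Mul(Mul(a, Add(3, a)), Pow(a, 2)) = Mul(Pow(a, 3), Add(3, a)))
Add(Add(328245, -7779), Function('r')(Function('b')(-7))) = Add(Add(328245, -7779), Mul(Pow(Mul(-7, Add(1, -7)), 3), Add(3, Mul(-7, Add(1, -7))))) = Add(320466, Mul(Pow(Mul(-7, -6), 3), Add(3, Mul(-7, -6)))) = Add(320466, Mul(Pow(42, 3), Add(3, 42))) = Add(320466, Mul(74088, 45)) = Add(320466, 3333960) = 3654426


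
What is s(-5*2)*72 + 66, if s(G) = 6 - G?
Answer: 1218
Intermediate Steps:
s(-5*2)*72 + 66 = (6 - (-5)*2)*72 + 66 = (6 - 1*(-10))*72 + 66 = (6 + 10)*72 + 66 = 16*72 + 66 = 1152 + 66 = 1218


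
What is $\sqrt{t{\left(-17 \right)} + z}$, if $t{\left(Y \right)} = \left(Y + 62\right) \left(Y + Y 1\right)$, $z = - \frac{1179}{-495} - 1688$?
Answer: $\frac{3 i \sqrt{1080805}}{55} \approx 56.706 i$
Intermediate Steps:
$z = - \frac{92709}{55}$ ($z = \left(-1179\right) \left(- \frac{1}{495}\right) - 1688 = \frac{131}{55} - 1688 = - \frac{92709}{55} \approx -1685.6$)
$t{\left(Y \right)} = 2 Y \left(62 + Y\right)$ ($t{\left(Y \right)} = \left(62 + Y\right) \left(Y + Y\right) = \left(62 + Y\right) 2 Y = 2 Y \left(62 + Y\right)$)
$\sqrt{t{\left(-17 \right)} + z} = \sqrt{2 \left(-17\right) \left(62 - 17\right) - \frac{92709}{55}} = \sqrt{2 \left(-17\right) 45 - \frac{92709}{55}} = \sqrt{-1530 - \frac{92709}{55}} = \sqrt{- \frac{176859}{55}} = \frac{3 i \sqrt{1080805}}{55}$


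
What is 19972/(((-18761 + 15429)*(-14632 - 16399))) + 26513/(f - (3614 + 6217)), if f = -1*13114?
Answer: -52708867678/45623172595 ≈ -1.1553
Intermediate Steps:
f = -13114
19972/(((-18761 + 15429)*(-14632 - 16399))) + 26513/(f - (3614 + 6217)) = 19972/(((-18761 + 15429)*(-14632 - 16399))) + 26513/(-13114 - (3614 + 6217)) = 19972/((-3332*(-31031))) + 26513/(-13114 - 1*9831) = 19972/103395292 + 26513/(-13114 - 9831) = 19972*(1/103395292) + 26513/(-22945) = 4993/25848823 + 26513*(-1/22945) = 4993/25848823 - 26513/22945 = -52708867678/45623172595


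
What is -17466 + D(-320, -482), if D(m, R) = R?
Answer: -17948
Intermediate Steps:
-17466 + D(-320, -482) = -17466 - 482 = -17948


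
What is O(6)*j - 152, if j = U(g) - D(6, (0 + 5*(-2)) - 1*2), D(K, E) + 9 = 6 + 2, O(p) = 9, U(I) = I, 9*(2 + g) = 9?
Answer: -152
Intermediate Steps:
g = -1 (g = -2 + (1/9)*9 = -2 + 1 = -1)
D(K, E) = -1 (D(K, E) = -9 + (6 + 2) = -9 + 8 = -1)
j = 0 (j = -1 - 1*(-1) = -1 + 1 = 0)
O(6)*j - 152 = 9*0 - 152 = 0 - 152 = -152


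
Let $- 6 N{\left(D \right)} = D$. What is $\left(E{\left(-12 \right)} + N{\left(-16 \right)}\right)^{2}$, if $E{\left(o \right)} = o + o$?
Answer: $\frac{4096}{9} \approx 455.11$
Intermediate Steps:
$N{\left(D \right)} = - \frac{D}{6}$
$E{\left(o \right)} = 2 o$
$\left(E{\left(-12 \right)} + N{\left(-16 \right)}\right)^{2} = \left(2 \left(-12\right) - - \frac{8}{3}\right)^{2} = \left(-24 + \frac{8}{3}\right)^{2} = \left(- \frac{64}{3}\right)^{2} = \frac{4096}{9}$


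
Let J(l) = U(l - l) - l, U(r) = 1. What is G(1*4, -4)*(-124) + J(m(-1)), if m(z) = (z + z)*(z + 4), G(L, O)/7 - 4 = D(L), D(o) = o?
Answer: -6937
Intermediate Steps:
G(L, O) = 28 + 7*L
m(z) = 2*z*(4 + z) (m(z) = (2*z)*(4 + z) = 2*z*(4 + z))
J(l) = 1 - l
G(1*4, -4)*(-124) + J(m(-1)) = (28 + 7*(1*4))*(-124) + (1 - 2*(-1)*(4 - 1)) = (28 + 7*4)*(-124) + (1 - 2*(-1)*3) = (28 + 28)*(-124) + (1 - 1*(-6)) = 56*(-124) + (1 + 6) = -6944 + 7 = -6937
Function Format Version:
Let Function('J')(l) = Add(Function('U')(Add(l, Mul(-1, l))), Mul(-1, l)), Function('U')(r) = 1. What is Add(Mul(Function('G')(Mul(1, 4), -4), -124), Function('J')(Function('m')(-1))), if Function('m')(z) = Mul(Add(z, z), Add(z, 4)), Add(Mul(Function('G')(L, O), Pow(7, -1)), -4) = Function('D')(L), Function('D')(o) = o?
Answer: -6937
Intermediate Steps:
Function('G')(L, O) = Add(28, Mul(7, L))
Function('m')(z) = Mul(2, z, Add(4, z)) (Function('m')(z) = Mul(Mul(2, z), Add(4, z)) = Mul(2, z, Add(4, z)))
Function('J')(l) = Add(1, Mul(-1, l))
Add(Mul(Function('G')(Mul(1, 4), -4), -124), Function('J')(Function('m')(-1))) = Add(Mul(Add(28, Mul(7, Mul(1, 4))), -124), Add(1, Mul(-1, Mul(2, -1, Add(4, -1))))) = Add(Mul(Add(28, Mul(7, 4)), -124), Add(1, Mul(-1, Mul(2, -1, 3)))) = Add(Mul(Add(28, 28), -124), Add(1, Mul(-1, -6))) = Add(Mul(56, -124), Add(1, 6)) = Add(-6944, 7) = -6937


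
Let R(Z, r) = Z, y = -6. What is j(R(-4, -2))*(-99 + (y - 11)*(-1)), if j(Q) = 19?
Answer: -1558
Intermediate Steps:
j(R(-4, -2))*(-99 + (y - 11)*(-1)) = 19*(-99 + (-6 - 11)*(-1)) = 19*(-99 - 17*(-1)) = 19*(-99 + 17) = 19*(-82) = -1558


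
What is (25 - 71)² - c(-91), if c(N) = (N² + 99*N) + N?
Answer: 2935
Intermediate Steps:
c(N) = N² + 100*N
(25 - 71)² - c(-91) = (25 - 71)² - (-91)*(100 - 91) = (-46)² - (-91)*9 = 2116 - 1*(-819) = 2116 + 819 = 2935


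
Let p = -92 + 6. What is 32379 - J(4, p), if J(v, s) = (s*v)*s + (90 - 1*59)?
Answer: 2764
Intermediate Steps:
p = -86
J(v, s) = 31 + v*s**2 (J(v, s) = v*s**2 + (90 - 59) = v*s**2 + 31 = 31 + v*s**2)
32379 - J(4, p) = 32379 - (31 + 4*(-86)**2) = 32379 - (31 + 4*7396) = 32379 - (31 + 29584) = 32379 - 1*29615 = 32379 - 29615 = 2764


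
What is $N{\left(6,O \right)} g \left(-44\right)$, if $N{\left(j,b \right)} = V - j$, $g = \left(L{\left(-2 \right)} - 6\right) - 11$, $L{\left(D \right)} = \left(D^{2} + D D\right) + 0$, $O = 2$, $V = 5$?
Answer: $-396$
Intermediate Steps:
$L{\left(D \right)} = 2 D^{2}$ ($L{\left(D \right)} = \left(D^{2} + D^{2}\right) + 0 = 2 D^{2} + 0 = 2 D^{2}$)
$g = -9$ ($g = \left(2 \left(-2\right)^{2} - 6\right) - 11 = \left(2 \cdot 4 - 6\right) - 11 = \left(8 - 6\right) - 11 = 2 - 11 = -9$)
$N{\left(j,b \right)} = 5 - j$
$N{\left(6,O \right)} g \left(-44\right) = \left(5 - 6\right) \left(-9\right) \left(-44\right) = \left(-1\right) \left(-9\right) \left(-44\right) = 9 \left(-44\right) = -396$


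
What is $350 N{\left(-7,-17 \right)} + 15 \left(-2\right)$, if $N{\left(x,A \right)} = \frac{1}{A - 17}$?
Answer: $- \frac{685}{17} \approx -40.294$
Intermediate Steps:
$N{\left(x,A \right)} = \frac{1}{-17 + A}$
$350 N{\left(-7,-17 \right)} + 15 \left(-2\right) = \frac{350}{-17 - 17} + 15 \left(-2\right) = \frac{350}{-34} - 30 = 350 \left(- \frac{1}{34}\right) - 30 = - \frac{175}{17} - 30 = - \frac{685}{17}$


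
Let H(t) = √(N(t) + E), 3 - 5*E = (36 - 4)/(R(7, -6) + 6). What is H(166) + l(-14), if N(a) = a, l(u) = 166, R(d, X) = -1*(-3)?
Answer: 166 + √1493/3 ≈ 178.88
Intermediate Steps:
R(d, X) = 3
E = -⅑ (E = ⅗ - (36 - 4)/(5*(3 + 6)) = ⅗ - 32/(5*9) = ⅗ - ⅕*32/9 = ⅗ - 32/45 = -⅑ ≈ -0.11111)
H(t) = √(-⅑ + t) (H(t) = √(t - ⅑) = √(-⅑ + t))
H(166) + l(-14) = √(-1 + 9*166)/3 + 166 = √(-1 + 1494)/3 + 166 = √1493/3 + 166 = 166 + √1493/3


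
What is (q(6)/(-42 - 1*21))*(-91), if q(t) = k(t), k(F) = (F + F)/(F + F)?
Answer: 13/9 ≈ 1.4444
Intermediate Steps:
k(F) = 1 (k(F) = (2*F)/((2*F)) = (2*F)*(1/(2*F)) = 1)
q(t) = 1
(q(6)/(-42 - 1*21))*(-91) = (1/(-42 - 1*21))*(-91) = (1/(-42 - 21))*(-91) = (1/(-63))*(-91) = -1/63*1*(-91) = -1/63*(-91) = 13/9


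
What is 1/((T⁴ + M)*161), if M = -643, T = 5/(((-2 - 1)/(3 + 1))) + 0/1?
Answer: 81/17374637 ≈ 4.6620e-6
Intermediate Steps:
T = -20/3 (T = 5/((-3/4)) + 0*1 = 5/((-3*¼)) + 0 = 5/(-¾) + 0 = 5*(-4/3) + 0 = -20/3 + 0 = -20/3 ≈ -6.6667)
1/((T⁴ + M)*161) = 1/(((-20/3)⁴ - 643)*161) = 1/((160000/81 - 643)*161) = 1/((107917/81)*161) = 1/(17374637/81) = 81/17374637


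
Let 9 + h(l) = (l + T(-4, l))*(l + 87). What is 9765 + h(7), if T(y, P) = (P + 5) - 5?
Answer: 11072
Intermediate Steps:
T(y, P) = P (T(y, P) = (5 + P) - 5 = P)
h(l) = -9 + 2*l*(87 + l) (h(l) = -9 + (l + l)*(l + 87) = -9 + (2*l)*(87 + l) = -9 + 2*l*(87 + l))
9765 + h(7) = 9765 + (-9 + 2*7**2 + 174*7) = 9765 + (-9 + 2*49 + 1218) = 9765 + (-9 + 98 + 1218) = 9765 + 1307 = 11072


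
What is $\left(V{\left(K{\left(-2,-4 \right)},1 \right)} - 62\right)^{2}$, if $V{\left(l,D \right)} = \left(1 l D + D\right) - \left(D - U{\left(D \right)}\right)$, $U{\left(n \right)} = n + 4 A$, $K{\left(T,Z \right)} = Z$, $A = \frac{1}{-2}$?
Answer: $4489$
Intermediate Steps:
$A = - \frac{1}{2} \approx -0.5$
$U{\left(n \right)} = -2 + n$ ($U{\left(n \right)} = n + 4 \left(- \frac{1}{2}\right) = n - 2 = -2 + n$)
$V{\left(l,D \right)} = -2 + D + D l$ ($V{\left(l,D \right)} = \left(1 l D + D\right) + \left(\left(-2 + D\right) - D\right) = \left(l D + D\right) - 2 = \left(D l + D\right) - 2 = \left(D + D l\right) - 2 = -2 + D + D l$)
$\left(V{\left(K{\left(-2,-4 \right)},1 \right)} - 62\right)^{2} = \left(\left(-2 + 1 + 1 \left(-4\right)\right) - 62\right)^{2} = \left(\left(-2 + 1 - 4\right) - 62\right)^{2} = \left(-5 - 62\right)^{2} = \left(-67\right)^{2} = 4489$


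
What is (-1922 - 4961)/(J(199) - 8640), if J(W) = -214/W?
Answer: 1369717/1719574 ≈ 0.79654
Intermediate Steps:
(-1922 - 4961)/(J(199) - 8640) = (-1922 - 4961)/(-214/199 - 8640) = -6883/(-214*1/199 - 8640) = -6883/(-214/199 - 8640) = -6883/(-1719574/199) = -6883*(-199/1719574) = 1369717/1719574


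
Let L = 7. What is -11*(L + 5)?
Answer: -132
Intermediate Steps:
-11*(L + 5) = -11*(7 + 5) = -11*12 = -132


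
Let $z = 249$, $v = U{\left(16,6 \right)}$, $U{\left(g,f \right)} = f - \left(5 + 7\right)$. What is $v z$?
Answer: $-1494$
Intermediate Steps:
$U{\left(g,f \right)} = -12 + f$ ($U{\left(g,f \right)} = f - 12 = -12 + f$)
$v = -6$ ($v = -12 + 6 = -6$)
$v z = \left(-6\right) 249 = -1494$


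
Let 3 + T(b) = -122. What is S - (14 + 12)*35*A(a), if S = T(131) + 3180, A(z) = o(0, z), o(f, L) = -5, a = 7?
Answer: 7605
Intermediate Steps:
A(z) = -5
T(b) = -125 (T(b) = -3 - 122 = -125)
S = 3055 (S = -125 + 3180 = 3055)
S - (14 + 12)*35*A(a) = 3055 - (14 + 12)*35*(-5) = 3055 - 26*35*(-5) = 3055 - 910*(-5) = 3055 - 1*(-4550) = 3055 + 4550 = 7605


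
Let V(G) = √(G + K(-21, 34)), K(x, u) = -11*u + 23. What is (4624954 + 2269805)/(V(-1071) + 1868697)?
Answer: 1431579495447/388003164359 - 2298253*I*√158/388003164359 ≈ 3.6896 - 7.4455e-5*I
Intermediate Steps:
K(x, u) = 23 - 11*u
V(G) = √(-351 + G) (V(G) = √(G + (23 - 11*34)) = √(G + (23 - 374)) = √(G - 351) = √(-351 + G))
(4624954 + 2269805)/(V(-1071) + 1868697) = (4624954 + 2269805)/(√(-351 - 1071) + 1868697) = 6894759/(√(-1422) + 1868697) = 6894759/(3*I*√158 + 1868697) = 6894759/(1868697 + 3*I*√158)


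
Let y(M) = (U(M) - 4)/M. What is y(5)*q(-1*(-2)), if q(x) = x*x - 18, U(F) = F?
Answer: -14/5 ≈ -2.8000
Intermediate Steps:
q(x) = -18 + x² (q(x) = x² - 18 = -18 + x²)
y(M) = (-4 + M)/M (y(M) = (M - 4)/M = (-4 + M)/M)
y(5)*q(-1*(-2)) = ((-4 + 5)/5)*(-18 + (-1*(-2))²) = ((⅕)*1)*(-18 + 2²) = (-18 + 4)/5 = (⅕)*(-14) = -14/5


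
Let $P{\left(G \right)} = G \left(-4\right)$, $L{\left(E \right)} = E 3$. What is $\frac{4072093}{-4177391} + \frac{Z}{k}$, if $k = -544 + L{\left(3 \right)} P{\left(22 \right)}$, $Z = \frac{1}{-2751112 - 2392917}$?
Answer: $- \frac{27985144544705801}{28708796918980904} \approx -0.97479$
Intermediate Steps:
$Z = - \frac{1}{5144029}$ ($Z = \frac{1}{-5144029} = - \frac{1}{5144029} \approx -1.944 \cdot 10^{-7}$)
$L{\left(E \right)} = 3 E$
$P{\left(G \right)} = - 4 G$
$k = -1336$ ($k = -544 + 3 \cdot 3 \left(\left(-4\right) 22\right) = -544 + 9 \left(-88\right) = -544 - 792 = -1336$)
$\frac{4072093}{-4177391} + \frac{Z}{k} = \frac{4072093}{-4177391} - \frac{1}{5144029 \left(-1336\right)} = 4072093 \left(- \frac{1}{4177391}\right) - - \frac{1}{6872422744} = - \frac{4072093}{4177391} + \frac{1}{6872422744} = - \frac{27985144544705801}{28708796918980904}$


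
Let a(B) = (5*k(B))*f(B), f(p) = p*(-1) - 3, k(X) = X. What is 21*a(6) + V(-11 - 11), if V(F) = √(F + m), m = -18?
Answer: -5670 + 2*I*√10 ≈ -5670.0 + 6.3246*I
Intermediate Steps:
f(p) = -3 - p (f(p) = -p - 3 = -3 - p)
a(B) = 5*B*(-3 - B) (a(B) = (5*B)*(-3 - B) = 5*B*(-3 - B))
V(F) = √(-18 + F) (V(F) = √(F - 18) = √(-18 + F))
21*a(6) + V(-11 - 11) = 21*(-5*6*(3 + 6)) + √(-18 + (-11 - 11)) = 21*(-5*6*9) + √(-18 - 22) = 21*(-270) + √(-40) = -5670 + 2*I*√10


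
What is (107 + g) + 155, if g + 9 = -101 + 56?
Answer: 208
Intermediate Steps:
g = -54 (g = -9 + (-101 + 56) = -9 - 45 = -54)
(107 + g) + 155 = (107 - 54) + 155 = 53 + 155 = 208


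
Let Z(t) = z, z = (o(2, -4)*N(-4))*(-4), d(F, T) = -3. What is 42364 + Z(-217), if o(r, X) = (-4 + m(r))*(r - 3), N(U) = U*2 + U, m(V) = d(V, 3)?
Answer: 42700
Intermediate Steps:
m(V) = -3
N(U) = 3*U (N(U) = 2*U + U = 3*U)
o(r, X) = 21 - 7*r (o(r, X) = (-4 - 3)*(r - 3) = -7*(-3 + r) = 21 - 7*r)
z = 336 (z = ((21 - 7*2)*(3*(-4)))*(-4) = ((21 - 14)*(-12))*(-4) = (7*(-12))*(-4) = -84*(-4) = 336)
Z(t) = 336
42364 + Z(-217) = 42364 + 336 = 42700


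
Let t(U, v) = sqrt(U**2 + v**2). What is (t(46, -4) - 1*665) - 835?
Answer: -1500 + 2*sqrt(533) ≈ -1453.8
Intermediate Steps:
(t(46, -4) - 1*665) - 835 = (sqrt(46**2 + (-4)**2) - 1*665) - 835 = (sqrt(2116 + 16) - 665) - 835 = (sqrt(2132) - 665) - 835 = (2*sqrt(533) - 665) - 835 = (-665 + 2*sqrt(533)) - 835 = -1500 + 2*sqrt(533)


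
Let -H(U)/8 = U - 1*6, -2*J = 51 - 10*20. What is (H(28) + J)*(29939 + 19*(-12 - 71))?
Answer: -2878743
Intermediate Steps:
J = 149/2 (J = -(51 - 10*20)/2 = -(51 - 200)/2 = -½*(-149) = 149/2 ≈ 74.500)
H(U) = 48 - 8*U (H(U) = -8*(U - 1*6) = -8*(U - 6) = -8*(-6 + U) = 48 - 8*U)
(H(28) + J)*(29939 + 19*(-12 - 71)) = ((48 - 8*28) + 149/2)*(29939 + 19*(-12 - 71)) = ((48 - 224) + 149/2)*(29939 + 19*(-83)) = (-176 + 149/2)*(29939 - 1577) = -203/2*28362 = -2878743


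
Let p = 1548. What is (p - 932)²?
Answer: 379456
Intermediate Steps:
(p - 932)² = (1548 - 932)² = 616² = 379456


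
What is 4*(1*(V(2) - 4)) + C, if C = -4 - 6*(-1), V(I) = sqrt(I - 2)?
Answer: -14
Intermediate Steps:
V(I) = sqrt(-2 + I)
C = 2 (C = -4 - 1*(-6) = -4 + 6 = 2)
4*(1*(V(2) - 4)) + C = 4*(1*(sqrt(-2 + 2) - 4)) + 2 = 4*(1*(sqrt(0) - 4)) + 2 = 4*(1*(0 - 4)) + 2 = 4*(1*(-4)) + 2 = 4*(-4) + 2 = -16 + 2 = -14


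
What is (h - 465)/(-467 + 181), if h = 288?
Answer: 177/286 ≈ 0.61888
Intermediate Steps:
(h - 465)/(-467 + 181) = (288 - 465)/(-467 + 181) = -177/(-286) = -177*(-1/286) = 177/286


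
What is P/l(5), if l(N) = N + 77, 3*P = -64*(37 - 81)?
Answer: 1408/123 ≈ 11.447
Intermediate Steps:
P = 2816/3 (P = (-64*(37 - 81))/3 = (-64*(-44))/3 = (⅓)*2816 = 2816/3 ≈ 938.67)
l(N) = 77 + N
P/l(5) = 2816/(3*(77 + 5)) = (2816/3)/82 = (2816/3)*(1/82) = 1408/123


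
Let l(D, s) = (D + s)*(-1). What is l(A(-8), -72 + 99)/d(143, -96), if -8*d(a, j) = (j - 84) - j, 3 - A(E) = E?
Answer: -76/21 ≈ -3.6190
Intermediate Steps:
A(E) = 3 - E
l(D, s) = -D - s
d(a, j) = 21/2 (d(a, j) = -((j - 84) - j)/8 = -((-84 + j) - j)/8 = -⅛*(-84) = 21/2)
l(A(-8), -72 + 99)/d(143, -96) = (-(3 - 1*(-8)) - (-72 + 99))/(21/2) = (-(3 + 8) - 1*27)*(2/21) = (-1*11 - 27)*(2/21) = (-11 - 27)*(2/21) = -38*2/21 = -76/21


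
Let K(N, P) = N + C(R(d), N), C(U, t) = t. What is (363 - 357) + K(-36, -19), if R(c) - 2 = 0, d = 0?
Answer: -66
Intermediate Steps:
R(c) = 2 (R(c) = 2 + 0 = 2)
K(N, P) = 2*N (K(N, P) = N + N = 2*N)
(363 - 357) + K(-36, -19) = (363 - 357) + 2*(-36) = 6 - 72 = -66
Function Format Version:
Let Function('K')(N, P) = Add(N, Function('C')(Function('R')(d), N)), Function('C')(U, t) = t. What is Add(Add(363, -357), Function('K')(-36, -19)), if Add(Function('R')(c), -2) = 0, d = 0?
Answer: -66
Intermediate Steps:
Function('R')(c) = 2 (Function('R')(c) = Add(2, 0) = 2)
Function('K')(N, P) = Mul(2, N) (Function('K')(N, P) = Add(N, N) = Mul(2, N))
Add(Add(363, -357), Function('K')(-36, -19)) = Add(Add(363, -357), Mul(2, -36)) = Add(6, -72) = -66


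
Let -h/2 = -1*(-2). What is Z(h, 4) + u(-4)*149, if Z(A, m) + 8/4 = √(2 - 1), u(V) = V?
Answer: -597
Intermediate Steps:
h = -4 (h = -(-2)*(-2) = -2*2 = -4)
Z(A, m) = -1 (Z(A, m) = -2 + √(2 - 1) = -2 + √1 = -2 + 1 = -1)
Z(h, 4) + u(-4)*149 = -1 - 4*149 = -1 - 596 = -597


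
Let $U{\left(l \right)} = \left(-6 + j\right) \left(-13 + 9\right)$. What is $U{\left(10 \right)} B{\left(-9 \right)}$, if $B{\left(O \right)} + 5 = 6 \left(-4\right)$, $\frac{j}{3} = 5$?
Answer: $1044$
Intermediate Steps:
$j = 15$ ($j = 3 \cdot 5 = 15$)
$U{\left(l \right)} = -36$ ($U{\left(l \right)} = \left(-6 + 15\right) \left(-13 + 9\right) = 9 \left(-4\right) = -36$)
$B{\left(O \right)} = -29$ ($B{\left(O \right)} = -5 + 6 \left(-4\right) = -5 - 24 = -29$)
$U{\left(10 \right)} B{\left(-9 \right)} = \left(-36\right) \left(-29\right) = 1044$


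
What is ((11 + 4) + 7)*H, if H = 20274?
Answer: 446028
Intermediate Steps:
((11 + 4) + 7)*H = ((11 + 4) + 7)*20274 = (15 + 7)*20274 = 22*20274 = 446028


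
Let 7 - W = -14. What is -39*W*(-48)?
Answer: 39312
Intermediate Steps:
W = 21 (W = 7 - 1*(-14) = 7 + 14 = 21)
-39*W*(-48) = -39*21*(-48) = -819*(-48) = 39312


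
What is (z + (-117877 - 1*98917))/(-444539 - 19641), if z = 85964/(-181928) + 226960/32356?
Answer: 79756950855031/170773631373640 ≈ 0.46703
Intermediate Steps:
z = 2406807981/367903898 (z = 85964*(-1/181928) + 226960*(1/32356) = -21491/45482 + 56740/8089 = 2406807981/367903898 ≈ 6.5419)
(z + (-117877 - 1*98917))/(-444539 - 19641) = (2406807981/367903898 + (-117877 - 1*98917))/(-444539 - 19641) = (2406807981/367903898 + (-117877 - 98917))/(-464180) = (2406807981/367903898 - 216794)*(-1/464180) = -79756950855031/367903898*(-1/464180) = 79756950855031/170773631373640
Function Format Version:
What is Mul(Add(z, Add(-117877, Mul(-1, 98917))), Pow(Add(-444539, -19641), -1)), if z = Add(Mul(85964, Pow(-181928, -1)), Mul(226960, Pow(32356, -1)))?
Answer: Rational(79756950855031, 170773631373640) ≈ 0.46703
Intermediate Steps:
z = Rational(2406807981, 367903898) (z = Add(Mul(85964, Rational(-1, 181928)), Mul(226960, Rational(1, 32356))) = Add(Rational(-21491, 45482), Rational(56740, 8089)) = Rational(2406807981, 367903898) ≈ 6.5419)
Mul(Add(z, Add(-117877, Mul(-1, 98917))), Pow(Add(-444539, -19641), -1)) = Mul(Add(Rational(2406807981, 367903898), Add(-117877, Mul(-1, 98917))), Pow(Add(-444539, -19641), -1)) = Mul(Add(Rational(2406807981, 367903898), Add(-117877, -98917)), Pow(-464180, -1)) = Mul(Add(Rational(2406807981, 367903898), -216794), Rational(-1, 464180)) = Mul(Rational(-79756950855031, 367903898), Rational(-1, 464180)) = Rational(79756950855031, 170773631373640)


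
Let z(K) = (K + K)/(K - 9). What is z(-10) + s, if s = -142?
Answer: -2678/19 ≈ -140.95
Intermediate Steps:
z(K) = 2*K/(-9 + K) (z(K) = (2*K)/(-9 + K) = 2*K/(-9 + K))
z(-10) + s = 2*(-10)/(-9 - 10) - 142 = 2*(-10)/(-19) - 142 = 2*(-10)*(-1/19) - 142 = 20/19 - 142 = -2678/19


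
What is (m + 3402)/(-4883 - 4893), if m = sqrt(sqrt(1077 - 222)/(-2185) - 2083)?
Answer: -1701/4888 - I*sqrt(9944710675 + 6555*sqrt(95))/21360560 ≈ -0.348 - 0.0046686*I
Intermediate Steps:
m = sqrt(-2083 - 3*sqrt(95)/2185) (m = sqrt(sqrt(855)*(-1/2185) - 2083) = sqrt((3*sqrt(95))*(-1/2185) - 2083) = sqrt(-3*sqrt(95)/2185 - 2083) = sqrt(-2083 - 3*sqrt(95)/2185) ≈ 45.64*I)
(m + 3402)/(-4883 - 4893) = (sqrt(-9944710675 - 6555*sqrt(95))/2185 + 3402)/(-4883 - 4893) = (3402 + sqrt(-9944710675 - 6555*sqrt(95))/2185)/(-9776) = (3402 + sqrt(-9944710675 - 6555*sqrt(95))/2185)*(-1/9776) = -1701/4888 - sqrt(-9944710675 - 6555*sqrt(95))/21360560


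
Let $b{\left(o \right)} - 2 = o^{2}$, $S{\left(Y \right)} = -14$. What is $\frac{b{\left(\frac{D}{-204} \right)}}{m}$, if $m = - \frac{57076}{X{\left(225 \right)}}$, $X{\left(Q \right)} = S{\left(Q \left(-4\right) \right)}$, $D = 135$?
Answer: $\frac{78911}{131959712} \approx 0.00059799$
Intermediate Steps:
$X{\left(Q \right)} = -14$
$m = \frac{28538}{7}$ ($m = - \frac{57076}{-14} = \left(-57076\right) \left(- \frac{1}{14}\right) = \frac{28538}{7} \approx 4076.9$)
$b{\left(o \right)} = 2 + o^{2}$
$\frac{b{\left(\frac{D}{-204} \right)}}{m} = \frac{2 + \left(\frac{135}{-204}\right)^{2}}{\frac{28538}{7}} = \left(2 + \left(135 \left(- \frac{1}{204}\right)\right)^{2}\right) \frac{7}{28538} = \left(2 + \left(- \frac{45}{68}\right)^{2}\right) \frac{7}{28538} = \left(2 + \frac{2025}{4624}\right) \frac{7}{28538} = \frac{11273}{4624} \cdot \frac{7}{28538} = \frac{78911}{131959712}$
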